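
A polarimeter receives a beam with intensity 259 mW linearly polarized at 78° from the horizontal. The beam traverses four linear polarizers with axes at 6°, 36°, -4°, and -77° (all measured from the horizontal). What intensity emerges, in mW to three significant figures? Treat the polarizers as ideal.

I ≈ 0.930 mW

I₁ = 259 mW · cos²(72°) = 24.73 mW.
I₂ = I₁ · cos²(30°) = 24.73 · 0.75 = 18.55 mW.
I₃ = I₂ · cos²(40°) = 18.55 · 0.5868 = 10.89 mW.
I₄ = I₃ · cos²(73°) = 10.89 · 0.08548 = 0.9305 mW.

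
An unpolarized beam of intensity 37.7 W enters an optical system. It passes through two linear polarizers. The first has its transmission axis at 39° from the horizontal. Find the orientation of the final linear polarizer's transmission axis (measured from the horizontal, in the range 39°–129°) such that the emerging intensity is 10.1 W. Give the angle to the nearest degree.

Unpolarized light through the first polarizer → I₁ = ½ I₀, now polarized at 39°.
Target fraction: 10.1 / 37.7 W = 0.2679 of I₀.
Need I₂/I₀ = 0.2679, so cos²(θ − 39°) = 0.2679 / 0.5 = 0.5358.
θ − 39° = arccos(√0.5358) = 42.9°, giving θ ≈ 39 + 42.9 = 81.9°.

θ ≈ 82°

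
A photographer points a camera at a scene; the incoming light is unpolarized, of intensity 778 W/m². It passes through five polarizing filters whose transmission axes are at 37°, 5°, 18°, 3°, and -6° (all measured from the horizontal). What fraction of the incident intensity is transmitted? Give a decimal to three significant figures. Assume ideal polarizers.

Unpolarized light through the first polarizer → I₁ = 778 W/m²/2 = 389 W/m², polarized at 37°.
I₂ = I₁ · cos²(32°) = 389 · 0.7192 = 279.8 W/m².
I₃ = I₂ · cos²(13°) = 279.8 · 0.9494 = 265.6 W/m².
I₄ = I₃ · cos²(15°) = 265.6 · 0.933 = 247.8 W/m².
I₅ = I₄ · cos²(9°) = 247.8 · 0.9755 = 241.7 W/m².
Transmitted fraction = 0.3107.

I/I₀ ≈ 0.311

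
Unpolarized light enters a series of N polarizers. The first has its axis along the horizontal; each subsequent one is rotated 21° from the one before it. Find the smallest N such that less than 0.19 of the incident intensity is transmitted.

N = 9

First polarizer halves the unpolarized light: factor 1/2.
Each further stage multiplies by cos²(21°) = 0.8716.
After N polarizers: T = 0.5·0.8716^(N−1). Require T < 0.19 ⇒ N−1 > ln(0.19/0.5)/ln(0.8716) = 7.04, so N−1 ≥ 8 and N = 9.
Check: N=9 gives T = 0.1665 < 0.19; N=8 gives T = 0.191.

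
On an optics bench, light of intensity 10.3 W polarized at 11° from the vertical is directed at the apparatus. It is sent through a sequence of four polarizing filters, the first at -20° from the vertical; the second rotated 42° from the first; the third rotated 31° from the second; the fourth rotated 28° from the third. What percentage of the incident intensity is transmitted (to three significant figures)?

≈ 23.2%

I₁ = 10.3 W · cos²(31°) = 7.568 W.
I₂ = I₁ · cos²(42°) = 7.568 · 0.5523 = 4.179 W.
I₃ = I₂ · cos²(31°) = 4.179 · 0.7347 = 3.071 W.
I₄ = I₃ · cos²(28°) = 3.071 · 0.7796 = 2.394 W.
That is 23.24% of the incident intensity.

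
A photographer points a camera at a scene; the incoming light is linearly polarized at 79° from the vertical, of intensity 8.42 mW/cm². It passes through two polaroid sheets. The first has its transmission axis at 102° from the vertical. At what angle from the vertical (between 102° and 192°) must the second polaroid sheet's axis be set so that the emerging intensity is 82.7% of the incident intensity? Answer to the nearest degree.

By Malus's law, I₁ = I₀ cos²(102° − 79°) = I₀ cos²(23°) = 0.8473 I₀.
Need I₂/I₀ = 0.827, so cos²(θ − 102°) = 0.827 / 0.8473 = 0.976.
θ − 102° = arccos(√0.976) = 8.9°, giving θ ≈ 102 + 8.9 = 110.9°.

θ ≈ 111°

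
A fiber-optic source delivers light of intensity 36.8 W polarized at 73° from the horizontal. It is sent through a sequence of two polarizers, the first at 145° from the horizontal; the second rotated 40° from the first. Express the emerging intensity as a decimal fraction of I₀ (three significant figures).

I/I₀ ≈ 0.0560

I₁ = 36.8 W · cos²(72°) = 3.514 W.
I₂ = I₁ · cos²(40°) = 3.514 · 0.5868 = 2.062 W.
Transmitted fraction = 0.05604.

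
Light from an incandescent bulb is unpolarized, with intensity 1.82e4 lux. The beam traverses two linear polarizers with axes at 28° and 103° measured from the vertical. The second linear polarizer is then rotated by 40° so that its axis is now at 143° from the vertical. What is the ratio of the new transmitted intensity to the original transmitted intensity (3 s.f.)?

I_new/I_old ≈ 2.67

Before rotation:
Unpolarized light through the first polarizer → I₁ = ½ I₀, now polarized at 28°.
I₂ = I₁ cos²(103° − 28°) = 0.5 I₀ · cos²(75°) = 0.03349 I₀.
After rotation:
Unpolarized light through the first polarizer → I₁ = ½ I₀, now polarized at 28°.
Angle between axes 1 and 2: 65°. I₂ = 0.5 I₀ · cos²(65°) = 0.0893 I₀.
Ratio = 0.0893 / 0.03349 = 2.666.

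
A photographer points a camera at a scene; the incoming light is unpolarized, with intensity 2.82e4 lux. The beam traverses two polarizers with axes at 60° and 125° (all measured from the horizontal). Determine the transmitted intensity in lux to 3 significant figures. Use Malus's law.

I ≈ 2520 lux

Unpolarized light through the first polarizer → I₁ = 2.82e4 lux/2 = 1.41e+04 lux, polarized at 60°.
I₂ = I₁ · cos²(65°) = 1.41e+04 · 0.1786 = 2518 lux.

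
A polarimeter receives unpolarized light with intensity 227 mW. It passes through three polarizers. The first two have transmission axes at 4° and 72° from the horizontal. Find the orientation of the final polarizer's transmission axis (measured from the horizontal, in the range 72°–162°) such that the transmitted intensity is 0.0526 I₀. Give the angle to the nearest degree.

θ ≈ 102°

Unpolarized light through the first polarizer → I₁ = ½ I₀, now polarized at 4°.
I₂ = I₁ cos²(72° − 4°) = 0.5 I₀ · cos²(68°) = 0.07017 I₀.
Need I₃/I₀ = 0.0526, so cos²(θ − 72°) = 0.0526 / 0.07017 = 0.7497.
θ − 72° = arccos(√0.7497) = 30.0°, giving θ ≈ 72 + 30.0 = 102.0°.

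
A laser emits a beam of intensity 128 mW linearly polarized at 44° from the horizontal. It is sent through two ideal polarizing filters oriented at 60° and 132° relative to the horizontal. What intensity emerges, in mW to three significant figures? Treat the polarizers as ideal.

I ≈ 11.3 mW

By Malus's law, I₁ = 128 mW · cos²(16°) = 118.3 mW.
I₂ = I₁ · cos²(72°) = 118.3 · 0.09549 = 11.29 mW.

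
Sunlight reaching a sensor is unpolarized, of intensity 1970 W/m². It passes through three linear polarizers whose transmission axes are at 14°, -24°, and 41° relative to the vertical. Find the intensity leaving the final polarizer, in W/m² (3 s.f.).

I ≈ 109 W/m²

Unpolarized light through the first polarizer → I₁ = 1970 W/m²/2 = 985 W/m², polarized at 14°.
I₂ = I₁ · cos²(38°) = 985 · 0.621 = 611.6 W/m².
I₃ = I₂ · cos²(65°) = 611.6 · 0.1786 = 109.2 W/m².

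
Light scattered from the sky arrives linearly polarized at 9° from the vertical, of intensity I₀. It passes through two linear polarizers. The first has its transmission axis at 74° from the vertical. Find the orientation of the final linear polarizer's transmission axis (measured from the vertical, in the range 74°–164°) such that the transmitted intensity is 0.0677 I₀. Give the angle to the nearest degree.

θ ≈ 126°

I₁ = I₀ cos²(74° − 9°) = I₀ cos²(65°) = 0.1786 I₀.
Need I₂/I₀ = 0.0677, so cos²(θ − 74°) = 0.0677 / 0.1786 = 0.379.
θ − 74° = arccos(√0.379) = 52.0°, giving θ ≈ 74 + 52.0 = 126.0°.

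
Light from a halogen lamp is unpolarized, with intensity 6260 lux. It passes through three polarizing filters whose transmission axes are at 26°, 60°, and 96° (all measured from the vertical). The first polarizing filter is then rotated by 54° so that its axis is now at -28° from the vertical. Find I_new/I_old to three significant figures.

I_new/I_old ≈ 0.00177

Before rotation:
Unpolarized light through the first polarizer → I₁ = ½ I₀, now polarized at 26°.
I₂ = I₁ cos²(60° − 26°) = 0.5 I₀ · cos²(34°) = 0.3437 I₀.
I₃ = I₂ cos²(96° − 60°) = 0.3437 I₀ · cos²(36°) = 0.2249 I₀.
After rotation:
Unpolarized light through the first polarizer → I₁ = ½ I₀, now polarized at -28°.
I₂ = I₁ cos²(60° + 28°) = 0.5 I₀ · cos²(88°) = 0.000609 I₀.
I₃ = I₂ cos²(96° − 60°) = 0.000609 I₀ · cos²(36°) = 0.0003986 I₀.
Ratio = 0.0003986 / 0.2249 = 0.001772.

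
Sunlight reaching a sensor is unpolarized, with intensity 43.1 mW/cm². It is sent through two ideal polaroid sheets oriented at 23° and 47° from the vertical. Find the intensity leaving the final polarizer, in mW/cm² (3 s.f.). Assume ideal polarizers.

Unpolarized light through the first polarizer → I₁ = 43.1 mW/cm²/2 = 21.55 mW/cm², polarized at 23°.
I₂ = I₁ · cos²(24°) = 21.55 · 0.8346 = 17.98 mW/cm².

I ≈ 18.0 mW/cm²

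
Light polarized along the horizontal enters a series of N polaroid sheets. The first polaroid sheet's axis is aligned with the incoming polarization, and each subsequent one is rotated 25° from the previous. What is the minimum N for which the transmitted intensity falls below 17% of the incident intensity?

N = 11

First polarizer is aligned with the polarization: full transmission.
Each further stage multiplies by cos²(25°) = 0.8214.
After N polarizers: T = 0.8214^(N−1). Require T < 0.17 ⇒ N−1 > ln(0.17)/ln(0.8214) = 9.01, so N−1 ≥ 10 and N = 11.
Check: N=11 gives T = 0.1398 < 0.17; N=10 gives T = 0.1702.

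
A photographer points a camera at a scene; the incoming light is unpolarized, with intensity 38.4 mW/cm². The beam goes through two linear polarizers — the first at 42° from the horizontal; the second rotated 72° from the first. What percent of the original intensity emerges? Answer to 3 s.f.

≈ 4.77%

Unpolarized light through the first polarizer → I₁ = 38.4 mW/cm²/2 = 19.2 mW/cm², polarized at 42°.
I₂ = I₁ · cos²(72°) = 19.2 · 0.09549 = 1.833 mW/cm².
That is 4.775% of the incident intensity.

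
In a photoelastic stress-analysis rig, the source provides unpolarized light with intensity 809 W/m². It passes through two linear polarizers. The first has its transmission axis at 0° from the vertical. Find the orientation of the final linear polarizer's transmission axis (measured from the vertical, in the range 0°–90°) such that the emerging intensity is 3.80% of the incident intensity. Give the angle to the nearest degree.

θ ≈ 74°

Unpolarized light through the first polarizer → I₁ = ½ I₀, now polarized at 0°.
Need I₂/I₀ = 0.038, so cos²(θ − 0°) = 0.038 / 0.5 = 0.076.
θ − 0° = arccos(√0.076) = 74.0°, giving θ ≈ 0 + 74.0 = 74.0°.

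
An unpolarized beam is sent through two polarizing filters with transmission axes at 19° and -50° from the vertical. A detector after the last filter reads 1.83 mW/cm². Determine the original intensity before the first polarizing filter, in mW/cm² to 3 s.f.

I₀ ≈ 28.5 mW/cm²

Unpolarized light through the first polarizer → I₁ = ½ I₀, now polarized at 19°.
I₂ = I₁ cos²(-50° − 19°) = 0.5 I₀ · cos²(69°) = 0.06421 I₀.
So 1.83 mW/cm² = 0.06421 I₀, giving I₀ = 1.83/0.06421 = 28.5 mW/cm².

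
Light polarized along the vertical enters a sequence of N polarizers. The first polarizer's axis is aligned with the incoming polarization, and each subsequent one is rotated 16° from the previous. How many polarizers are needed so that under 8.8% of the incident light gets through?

N = 32

First polarizer is aligned with the polarization: full transmission.
Each further stage multiplies by cos²(16°) = 0.924.
After N polarizers: T = 0.924^(N−1). Require T < 0.088 ⇒ N−1 > ln(0.088)/ln(0.924) = 30.76, so N−1 ≥ 31 and N = 32.
Check: N=32 gives T = 0.08633 < 0.088; N=31 gives T = 0.09343.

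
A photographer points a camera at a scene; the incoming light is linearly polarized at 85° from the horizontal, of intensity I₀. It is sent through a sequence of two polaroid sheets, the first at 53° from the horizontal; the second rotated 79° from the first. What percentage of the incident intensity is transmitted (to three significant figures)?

I₁ = I₀ cos²(53° − 85°) = I₀ cos²(32°) = 0.7192 I₀.
I₂ = I₁ cos²(79°) = 0.7192 · 0.03641 I₀ = 0.02618 I₀.
That is 2.618% of the incident intensity.

≈ 2.62%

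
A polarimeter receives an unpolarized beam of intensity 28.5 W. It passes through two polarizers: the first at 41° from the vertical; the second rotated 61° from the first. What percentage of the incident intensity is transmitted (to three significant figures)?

Unpolarized light through the first polarizer → I₁ = 28.5 W/2 = 14.25 W, polarized at 41°.
I₂ = I₁ · cos²(61°) = 14.25 · 0.235 = 3.349 W.
That is 11.75% of the incident intensity.

≈ 11.8%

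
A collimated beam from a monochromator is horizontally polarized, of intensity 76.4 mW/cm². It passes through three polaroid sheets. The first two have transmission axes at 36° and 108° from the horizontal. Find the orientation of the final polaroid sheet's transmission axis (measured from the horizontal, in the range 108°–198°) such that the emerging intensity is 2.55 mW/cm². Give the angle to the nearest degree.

θ ≈ 151°

I₁ = I₀ cos²(36° − 0°) = I₀ cos²(36°) = 0.6545 I₀.
I₂ = I₁ cos²(108° − 36°) = 0.6545 I₀ · cos²(72°) = 0.0625 I₀.
Target fraction: 2.55 / 76.4 mW/cm² = 0.03338 of I₀.
Need I₃/I₀ = 0.03338, so cos²(θ − 108°) = 0.03338 / 0.0625 = 0.534.
θ − 108° = arccos(√0.534) = 43.0°, giving θ ≈ 108 + 43.0 = 151.0°.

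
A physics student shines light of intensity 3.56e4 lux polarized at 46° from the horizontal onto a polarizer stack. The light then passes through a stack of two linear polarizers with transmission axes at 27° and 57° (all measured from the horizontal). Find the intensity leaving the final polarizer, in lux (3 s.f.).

I ≈ 2.39e4 lux

I₁ = 3.56e4 lux · cos²(19°) = 3.183e+04 lux.
I₂ = I₁ · cos²(30°) = 3.183e+04 · 0.75 = 2.387e+04 lux.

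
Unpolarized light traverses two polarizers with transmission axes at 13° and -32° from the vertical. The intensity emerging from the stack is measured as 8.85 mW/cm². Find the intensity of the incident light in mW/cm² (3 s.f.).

I₀ ≈ 35.4 mW/cm²

Unpolarized light through the first polarizer → I₁ = ½ I₀, now polarized at 13°.
I₂ = I₁ cos²(-32° − 13°) = 0.5 I₀ · cos²(45°) = 0.25 I₀.
So 8.85 mW/cm² = 0.25 I₀, giving I₀ = 8.85/0.25 = 35.4 mW/cm².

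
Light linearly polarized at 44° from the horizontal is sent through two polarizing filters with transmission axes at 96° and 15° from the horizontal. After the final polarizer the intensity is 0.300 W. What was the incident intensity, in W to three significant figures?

I₁ = I₀ cos²(96° − 44°) = I₀ cos²(52°) = 0.379 I₀.
I₂ = I₁ cos²(15° − 96°) = 0.379 I₀ · cos²(81°) = 0.009276 I₀.
So 0.300 W = 0.009276 I₀, giving I₀ = 0.300/0.009276 = 32.34 W.

I₀ ≈ 32.3 W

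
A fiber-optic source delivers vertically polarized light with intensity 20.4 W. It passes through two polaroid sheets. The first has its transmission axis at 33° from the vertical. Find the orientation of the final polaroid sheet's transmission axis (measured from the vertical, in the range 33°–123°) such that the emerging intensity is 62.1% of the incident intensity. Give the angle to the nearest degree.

I₁ = I₀ cos²(33° − 0°) = I₀ cos²(33°) = 0.7034 I₀.
Need I₂/I₀ = 0.621, so cos²(θ − 33°) = 0.621 / 0.7034 = 0.8829.
θ − 33° = arccos(√0.8829) = 20.0°, giving θ ≈ 33 + 20.0 = 53.0°.

θ ≈ 53°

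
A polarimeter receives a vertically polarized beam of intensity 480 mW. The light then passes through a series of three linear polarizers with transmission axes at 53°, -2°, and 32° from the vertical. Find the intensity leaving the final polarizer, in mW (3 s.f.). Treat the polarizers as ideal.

I₁ = 480 mW · cos²(53°) = 173.8 mW.
I₂ = I₁ · cos²(55°) = 173.8 · 0.329 = 57.19 mW.
I₃ = I₂ · cos²(34°) = 57.19 · 0.6873 = 39.31 mW.

I ≈ 39.3 mW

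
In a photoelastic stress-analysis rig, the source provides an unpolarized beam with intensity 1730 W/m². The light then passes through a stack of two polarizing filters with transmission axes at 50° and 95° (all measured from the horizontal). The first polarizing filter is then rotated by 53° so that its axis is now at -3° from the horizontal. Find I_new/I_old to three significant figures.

I_new/I_old ≈ 0.0387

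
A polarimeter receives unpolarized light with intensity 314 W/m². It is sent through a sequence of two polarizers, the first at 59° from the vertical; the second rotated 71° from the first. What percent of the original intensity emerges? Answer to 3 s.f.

Unpolarized light through the first polarizer → I₁ = 314 W/m²/2 = 157 W/m², polarized at 59°.
I₂ = I₁ · cos²(71°) = 157 · 0.106 = 16.64 W/m².
That is 5.3% of the incident intensity.

≈ 5.30%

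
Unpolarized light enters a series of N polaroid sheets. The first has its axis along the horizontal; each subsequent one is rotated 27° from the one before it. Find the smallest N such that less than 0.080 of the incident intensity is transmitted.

N = 9

First polarizer halves the unpolarized light: factor 1/2.
Each further stage multiplies by cos²(27°) = 0.7939.
After N polarizers: T = 0.5·0.7939^(N−1). Require T < 0.080 ⇒ N−1 > ln(0.080/0.5)/ln(0.7939) = 7.94, so N−1 ≥ 8 and N = 9.
Check: N=9 gives T = 0.0789 < 0.080; N=8 gives T = 0.09938.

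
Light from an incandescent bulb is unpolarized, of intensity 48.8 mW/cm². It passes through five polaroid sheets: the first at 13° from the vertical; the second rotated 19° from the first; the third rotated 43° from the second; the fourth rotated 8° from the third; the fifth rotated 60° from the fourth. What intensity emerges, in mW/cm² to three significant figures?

Unpolarized light through the first polarizer → I₁ = 48.8 mW/cm²/2 = 24.4 mW/cm², polarized at 13°.
I₂ = I₁ · cos²(19°) = 24.4 · 0.894 = 21.81 mW/cm².
I₃ = I₂ · cos²(43°) = 21.81 · 0.5349 = 11.67 mW/cm².
I₄ = I₃ · cos²(8°) = 11.67 · 0.9806 = 11.44 mW/cm².
I₅ = I₄ · cos²(60°) = 11.44 · 0.25 = 2.86 mW/cm².

I ≈ 2.86 mW/cm²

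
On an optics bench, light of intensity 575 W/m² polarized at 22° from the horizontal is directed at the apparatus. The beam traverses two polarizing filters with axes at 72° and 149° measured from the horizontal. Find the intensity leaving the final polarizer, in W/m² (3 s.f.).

I ≈ 12.0 W/m²

By Malus's law, I₁ = 575 W/m² · cos²(50°) = 237.6 W/m².
I₂ = I₁ · cos²(77°) = 237.6 · 0.0506 = 12.02 W/m².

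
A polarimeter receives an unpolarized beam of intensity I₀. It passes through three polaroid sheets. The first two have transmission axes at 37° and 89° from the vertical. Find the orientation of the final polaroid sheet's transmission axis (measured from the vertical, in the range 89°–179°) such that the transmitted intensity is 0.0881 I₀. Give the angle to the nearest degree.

θ ≈ 136°

Unpolarized light through the first polarizer → I₁ = ½ I₀, now polarized at 37°.
I₂ = I₁ cos²(89° − 37°) = 0.5 I₀ · cos²(52°) = 0.1895 I₀.
Need I₃/I₀ = 0.0881, so cos²(θ − 89°) = 0.0881 / 0.1895 = 0.4649.
θ − 89° = arccos(√0.4649) = 47.0°, giving θ ≈ 89 + 47.0 = 136.0°.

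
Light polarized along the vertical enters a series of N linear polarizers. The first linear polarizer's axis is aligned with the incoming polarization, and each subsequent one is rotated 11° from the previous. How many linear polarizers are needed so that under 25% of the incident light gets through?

First polarizer is aligned with the polarization: full transmission.
Each further stage multiplies by cos²(11°) = 0.9636.
After N polarizers: T = 0.9636^(N−1). Require T < 0.25 ⇒ N−1 > ln(0.25)/ln(0.9636) = 37.38, so N−1 ≥ 38 and N = 39.
Check: N=39 gives T = 0.2443 < 0.25; N=38 gives T = 0.2535.

N = 39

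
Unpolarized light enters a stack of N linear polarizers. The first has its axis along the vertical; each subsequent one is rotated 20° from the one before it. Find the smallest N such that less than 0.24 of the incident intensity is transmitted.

N = 7

First polarizer halves the unpolarized light: factor 1/2.
Each further stage multiplies by cos²(20°) = 0.883.
After N polarizers: T = 0.5·0.883^(N−1). Require T < 0.24 ⇒ N−1 > ln(0.24/0.5)/ln(0.883) = 5.90, so N−1 ≥ 6 and N = 7.
Check: N=7 gives T = 0.237 < 0.24; N=6 gives T = 0.2684.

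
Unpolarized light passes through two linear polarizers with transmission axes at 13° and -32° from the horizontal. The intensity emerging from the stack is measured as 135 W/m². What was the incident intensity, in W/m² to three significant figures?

Unpolarized light through the first polarizer → I₁ = ½ I₀, now polarized at 13°.
I₂ = I₁ cos²(-32° − 13°) = 0.5 I₀ · cos²(45°) = 0.25 I₀.
So 135 W/m² = 0.25 I₀, giving I₀ = 135/0.25 = 540 W/m².

I₀ ≈ 540 W/m²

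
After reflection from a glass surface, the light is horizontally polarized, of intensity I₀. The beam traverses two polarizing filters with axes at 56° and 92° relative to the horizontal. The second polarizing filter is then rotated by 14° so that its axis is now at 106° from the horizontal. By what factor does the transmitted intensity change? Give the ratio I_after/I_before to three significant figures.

Before rotation:
I₁ = I₀ cos²(56° − 0°) = I₀ cos²(56°) = 0.3127 I₀.
I₂ = I₁ cos²(92° − 56°) = 0.3127 I₀ · cos²(36°) = 0.2047 I₀.
After rotation:
I₁ = I₀ cos²(56° − 0°) = I₀ cos²(56°) = 0.3127 I₀.
I₂ = I₁ cos²(106° − 56°) = 0.3127 I₀ · cos²(50°) = 0.1292 I₀.
Ratio = 0.1292 / 0.2047 = 0.6313.

I_new/I_old ≈ 0.631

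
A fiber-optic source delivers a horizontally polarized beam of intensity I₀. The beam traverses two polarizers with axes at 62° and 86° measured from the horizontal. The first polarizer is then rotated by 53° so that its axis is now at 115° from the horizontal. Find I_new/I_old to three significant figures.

I_new/I_old ≈ 0.743

Before rotation:
By Malus's law, I₁ = I₀ cos²(62° − 0°) = I₀ cos²(62°) = 0.2204 I₀.
I₂ = I₁ cos²(86° − 62°) = 0.2204 I₀ · cos²(24°) = 0.1839 I₀.
After rotation:
I₁ = I₀ cos²(115° − 0°) = I₀ cos²(65°) = 0.1786 I₀.
I₂ = I₁ cos²(86° − 115°) = 0.1786 I₀ · cos²(29°) = 0.1366 I₀.
Ratio = 0.1366 / 0.1839 = 0.7428.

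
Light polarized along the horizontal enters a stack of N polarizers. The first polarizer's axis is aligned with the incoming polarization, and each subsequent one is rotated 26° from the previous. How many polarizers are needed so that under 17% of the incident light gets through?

First polarizer is aligned with the polarization: full transmission.
Each further stage multiplies by cos²(26°) = 0.8078.
After N polarizers: T = 0.8078^(N−1). Require T < 0.17 ⇒ N−1 > ln(0.17)/ln(0.8078) = 8.30, so N−1 ≥ 9 and N = 10.
Check: N=10 gives T = 0.1465 < 0.17; N=9 gives T = 0.1814.

N = 10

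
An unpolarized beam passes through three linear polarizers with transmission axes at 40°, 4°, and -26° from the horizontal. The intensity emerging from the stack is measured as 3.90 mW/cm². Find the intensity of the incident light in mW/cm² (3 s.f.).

I₀ ≈ 15.9 mW/cm²

Unpolarized light through the first polarizer → I₁ = ½ I₀, now polarized at 40°.
I₂ = I₁ cos²(4° − 40°) = 0.5 I₀ · cos²(36°) = 0.3273 I₀.
I₃ = I₂ cos²(-26° − 4°) = 0.3273 I₀ · cos²(30°) = 0.2454 I₀.
So 3.90 mW/cm² = 0.2454 I₀, giving I₀ = 3.90/0.2454 = 15.89 mW/cm².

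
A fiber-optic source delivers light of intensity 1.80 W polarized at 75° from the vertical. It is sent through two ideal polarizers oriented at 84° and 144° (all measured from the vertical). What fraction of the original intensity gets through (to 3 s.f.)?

I/I₀ ≈ 0.244

By Malus's law, I₁ = 1.80 W · cos²(9°) = 1.756 W.
I₂ = I₁ · cos²(60°) = 1.756 · 0.25 = 0.439 W.
Transmitted fraction = 0.2439.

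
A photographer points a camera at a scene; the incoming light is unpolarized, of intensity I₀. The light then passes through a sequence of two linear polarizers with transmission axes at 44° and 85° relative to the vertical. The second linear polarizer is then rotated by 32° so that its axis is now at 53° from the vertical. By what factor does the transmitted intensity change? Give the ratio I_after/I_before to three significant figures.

Before rotation:
Unpolarized light through the first polarizer → I₁ = ½ I₀, now polarized at 44°.
I₂ = I₁ cos²(85° − 44°) = 0.5 I₀ · cos²(41°) = 0.2848 I₀.
After rotation:
Unpolarized light through the first polarizer → I₁ = ½ I₀, now polarized at 44°.
I₂ = I₁ cos²(53° − 44°) = 0.5 I₀ · cos²(9°) = 0.4878 I₀.
Ratio = 0.4878 / 0.2848 = 1.713.

I_new/I_old ≈ 1.71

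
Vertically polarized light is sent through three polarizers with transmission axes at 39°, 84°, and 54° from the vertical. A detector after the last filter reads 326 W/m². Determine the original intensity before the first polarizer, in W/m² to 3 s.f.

I₀ ≈ 1440 W/m²

By Malus's law, I₁ = I₀ cos²(39° − 0°) = I₀ cos²(39°) = 0.604 I₀.
I₂ = I₁ cos²(84° − 39°) = 0.604 I₀ · cos²(45°) = 0.302 I₀.
I₃ = I₂ cos²(54° − 84°) = 0.302 I₀ · cos²(30°) = 0.2265 I₀.
So 326 W/m² = 0.2265 I₀, giving I₀ = 326/0.2265 = 1439 W/m².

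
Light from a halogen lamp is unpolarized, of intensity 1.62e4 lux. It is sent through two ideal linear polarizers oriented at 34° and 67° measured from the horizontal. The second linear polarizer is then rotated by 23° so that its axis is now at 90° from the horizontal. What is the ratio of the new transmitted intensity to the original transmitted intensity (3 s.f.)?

I_new/I_old ≈ 0.445

Before rotation:
Unpolarized light through the first polarizer → I₁ = ½ I₀, now polarized at 34°.
I₂ = I₁ cos²(67° − 34°) = 0.5 I₀ · cos²(33°) = 0.3517 I₀.
After rotation:
Unpolarized light through the first polarizer → I₁ = ½ I₀, now polarized at 34°.
I₂ = I₁ cos²(90° − 34°) = 0.5 I₀ · cos²(56°) = 0.1563 I₀.
Ratio = 0.1563 / 0.3517 = 0.4446.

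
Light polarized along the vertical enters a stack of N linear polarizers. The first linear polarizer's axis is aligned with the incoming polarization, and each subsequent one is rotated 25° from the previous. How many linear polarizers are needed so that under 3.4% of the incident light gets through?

First polarizer is aligned with the polarization: full transmission.
Each further stage multiplies by cos²(25°) = 0.8214.
After N polarizers: T = 0.8214^(N−1). Require T < 0.034 ⇒ N−1 > ln(0.034)/ln(0.8214) = 17.19, so N−1 ≥ 18 and N = 19.
Check: N=19 gives T = 0.02897 < 0.034; N=18 gives T = 0.03527.

N = 19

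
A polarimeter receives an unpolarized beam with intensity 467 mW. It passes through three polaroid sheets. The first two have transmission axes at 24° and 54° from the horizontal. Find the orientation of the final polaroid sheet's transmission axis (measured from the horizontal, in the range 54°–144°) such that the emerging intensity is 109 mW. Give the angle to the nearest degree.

θ ≈ 92°

Unpolarized light through the first polarizer → I₁ = ½ I₀, now polarized at 24°.
I₂ = I₁ cos²(54° − 24°) = 0.5 I₀ · cos²(30°) = 0.375 I₀.
Target fraction: 109 / 467 mW = 0.2334 of I₀.
Need I₃/I₀ = 0.2334, so cos²(θ − 54°) = 0.2334 / 0.375 = 0.6224.
θ − 54° = arccos(√0.6224) = 37.9°, giving θ ≈ 54 + 37.9 = 91.9°.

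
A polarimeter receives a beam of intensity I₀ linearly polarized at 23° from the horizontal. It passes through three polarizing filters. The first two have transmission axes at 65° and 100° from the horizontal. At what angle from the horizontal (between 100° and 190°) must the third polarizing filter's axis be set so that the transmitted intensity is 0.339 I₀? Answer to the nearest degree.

θ ≈ 117°

I₁ = I₀ cos²(65° − 23°) = I₀ cos²(42°) = 0.5523 I₀.
I₂ = I₁ cos²(100° − 65°) = 0.5523 I₀ · cos²(35°) = 0.3706 I₀.
Need I₃/I₀ = 0.339, so cos²(θ − 100°) = 0.339 / 0.3706 = 0.9148.
θ − 100° = arccos(√0.9148) = 17.0°, giving θ ≈ 100 + 17.0 = 117.0°.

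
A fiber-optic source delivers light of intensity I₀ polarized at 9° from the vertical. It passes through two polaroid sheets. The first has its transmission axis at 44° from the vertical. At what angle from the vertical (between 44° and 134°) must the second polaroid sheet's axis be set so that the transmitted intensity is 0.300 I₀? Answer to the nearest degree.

θ ≈ 92°

I₁ = I₀ cos²(44° − 9°) = I₀ cos²(35°) = 0.671 I₀.
Need I₂/I₀ = 0.3, so cos²(θ − 44°) = 0.3 / 0.671 = 0.4471.
θ − 44° = arccos(√0.4471) = 48.0°, giving θ ≈ 44 + 48.0 = 92.0°.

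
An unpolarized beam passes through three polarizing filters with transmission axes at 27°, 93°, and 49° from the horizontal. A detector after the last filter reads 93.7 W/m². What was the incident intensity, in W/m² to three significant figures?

Unpolarized light through the first polarizer → I₁ = ½ I₀, now polarized at 27°.
I₂ = I₁ cos²(93° − 27°) = 0.5 I₀ · cos²(66°) = 0.08272 I₀.
I₃ = I₂ cos²(49° − 93°) = 0.08272 I₀ · cos²(44°) = 0.0428 I₀.
So 93.7 W/m² = 0.0428 I₀, giving I₀ = 93.7/0.0428 = 2189 W/m².

I₀ ≈ 2190 W/m²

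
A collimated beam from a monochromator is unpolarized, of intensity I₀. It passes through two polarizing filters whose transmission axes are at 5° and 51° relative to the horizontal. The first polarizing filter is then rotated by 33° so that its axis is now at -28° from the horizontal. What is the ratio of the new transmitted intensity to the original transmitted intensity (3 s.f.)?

I_new/I_old ≈ 0.0754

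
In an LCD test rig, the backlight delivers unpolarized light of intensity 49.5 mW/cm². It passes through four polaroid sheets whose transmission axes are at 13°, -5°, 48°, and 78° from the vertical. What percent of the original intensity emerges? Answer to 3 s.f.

≈ 12.3%

Unpolarized light through the first polarizer → I₁ = 49.5 mW/cm²/2 = 24.75 mW/cm², polarized at 13°.
I₂ = I₁ · cos²(18°) = 24.75 · 0.9045 = 22.39 mW/cm².
I₃ = I₂ · cos²(53°) = 22.39 · 0.3622 = 8.108 mW/cm².
I₄ = I₃ · cos²(30°) = 8.108 · 0.75 = 6.081 mW/cm².
That is 12.28% of the incident intensity.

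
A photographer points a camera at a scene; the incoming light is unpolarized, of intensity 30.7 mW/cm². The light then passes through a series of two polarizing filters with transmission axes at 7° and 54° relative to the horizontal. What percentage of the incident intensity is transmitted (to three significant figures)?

≈ 23.3%

Unpolarized light through the first polarizer → I₁ = 30.7 mW/cm²/2 = 15.35 mW/cm², polarized at 7°.
I₂ = I₁ · cos²(47°) = 15.35 · 0.4651 = 7.14 mW/cm².
That is 23.26% of the incident intensity.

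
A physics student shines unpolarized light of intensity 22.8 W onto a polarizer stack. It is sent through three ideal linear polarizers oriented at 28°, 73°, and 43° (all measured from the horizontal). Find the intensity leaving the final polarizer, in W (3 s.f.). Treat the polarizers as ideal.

Unpolarized light through the first polarizer → I₁ = 22.8 W/2 = 11.4 W, polarized at 28°.
I₂ = I₁ · cos²(45°) = 11.4 · 0.5 = 5.7 W.
I₃ = I₂ · cos²(30°) = 5.7 · 0.75 = 4.275 W.

I ≈ 4.28 W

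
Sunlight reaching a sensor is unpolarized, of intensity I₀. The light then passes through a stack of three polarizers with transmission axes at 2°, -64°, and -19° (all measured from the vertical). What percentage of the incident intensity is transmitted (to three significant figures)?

≈ 4.14%

Unpolarized light through the first polarizer → I₁ = ½ I₀, now polarized at 2°.
I₂ = I₁ cos²(-64° − 2°) = 0.5 I₀ · cos²(66°) = 0.08272 I₀.
I₃ = I₂ cos²(-19° + 64°) = 0.08272 I₀ · cos²(45°) = 0.04136 I₀.
That is 4.136% of the incident intensity.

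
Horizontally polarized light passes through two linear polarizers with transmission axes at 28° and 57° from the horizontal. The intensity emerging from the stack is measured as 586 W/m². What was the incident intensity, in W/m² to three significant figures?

I₁ = I₀ cos²(28° − 0°) = I₀ cos²(28°) = 0.7796 I₀.
I₂ = I₁ cos²(57° − 28°) = 0.7796 I₀ · cos²(29°) = 0.5964 I₀.
So 586 W/m² = 0.5964 I₀, giving I₀ = 586/0.5964 = 982.6 W/m².

I₀ ≈ 983 W/m²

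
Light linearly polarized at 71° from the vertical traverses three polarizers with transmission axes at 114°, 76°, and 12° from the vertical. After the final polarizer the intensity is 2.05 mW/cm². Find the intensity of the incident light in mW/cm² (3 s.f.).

I₁ = I₀ cos²(114° − 71°) = I₀ cos²(43°) = 0.5349 I₀.
I₂ = I₁ cos²(76° − 114°) = 0.5349 I₀ · cos²(38°) = 0.3321 I₀.
I₃ = I₂ cos²(12° − 76°) = 0.3321 I₀ · cos²(64°) = 0.06383 I₀.
So 2.05 mW/cm² = 0.06383 I₀, giving I₀ = 2.05/0.06383 = 32.12 mW/cm².

I₀ ≈ 32.1 mW/cm²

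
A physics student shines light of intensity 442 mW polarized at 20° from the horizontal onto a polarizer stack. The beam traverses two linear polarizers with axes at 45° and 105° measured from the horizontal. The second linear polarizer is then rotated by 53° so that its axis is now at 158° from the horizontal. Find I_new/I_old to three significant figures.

Before rotation:
I₁ = I₀ cos²(45° − 20°) = I₀ cos²(25°) = 0.8214 I₀.
I₂ = I₁ cos²(105° − 45°) = 0.8214 I₀ · cos²(60°) = 0.2053 I₀.
After rotation:
I₁ = I₀ cos²(45° − 20°) = I₀ cos²(25°) = 0.8214 I₀.
Angle between axes 1 and 2: 67°. I₂ = 0.8214 I₀ · cos²(67°) = 0.1254 I₀.
Ratio = 0.1254 / 0.2053 = 0.6107.

I_new/I_old ≈ 0.611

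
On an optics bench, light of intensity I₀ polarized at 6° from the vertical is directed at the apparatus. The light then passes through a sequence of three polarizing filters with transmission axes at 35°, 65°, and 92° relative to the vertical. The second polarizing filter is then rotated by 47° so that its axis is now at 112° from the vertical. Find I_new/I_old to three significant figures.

Before rotation:
By Malus's law, I₁ = I₀ cos²(35° − 6°) = I₀ cos²(29°) = 0.765 I₀.
I₂ = I₁ cos²(65° − 35°) = 0.765 I₀ · cos²(30°) = 0.5737 I₀.
I₃ = I₂ cos²(92° − 65°) = 0.5737 I₀ · cos²(27°) = 0.4555 I₀.
After rotation:
I₁ = I₀ cos²(35° − 6°) = I₀ cos²(29°) = 0.765 I₀.
I₂ = I₁ cos²(112° − 35°) = 0.765 I₀ · cos²(77°) = 0.03871 I₀.
I₃ = I₂ cos²(92° − 112°) = 0.03871 I₀ · cos²(20°) = 0.03418 I₀.
Ratio = 0.03418 / 0.4555 = 0.07505.

I_new/I_old ≈ 0.0750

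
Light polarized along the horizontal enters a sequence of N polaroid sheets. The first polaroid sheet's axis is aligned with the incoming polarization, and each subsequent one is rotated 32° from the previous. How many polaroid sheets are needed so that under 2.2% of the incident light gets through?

N = 13

First polarizer is aligned with the polarization: full transmission.
Each further stage multiplies by cos²(32°) = 0.7192.
After N polarizers: T = 0.7192^(N−1). Require T < 0.022 ⇒ N−1 > ln(0.022)/ln(0.7192) = 11.58, so N−1 ≥ 12 and N = 13.
Check: N=13 gives T = 0.01915 < 0.022; N=12 gives T = 0.02662.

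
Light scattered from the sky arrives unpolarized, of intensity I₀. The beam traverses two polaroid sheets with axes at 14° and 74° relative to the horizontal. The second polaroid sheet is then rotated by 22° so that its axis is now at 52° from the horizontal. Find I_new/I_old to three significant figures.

I_new/I_old ≈ 2.48

Before rotation:
Unpolarized light through the first polarizer → I₁ = ½ I₀, now polarized at 14°.
I₂ = I₁ cos²(74° − 14°) = 0.5 I₀ · cos²(60°) = 0.125 I₀.
After rotation:
Unpolarized light through the first polarizer → I₁ = ½ I₀, now polarized at 14°.
I₂ = I₁ cos²(52° − 14°) = 0.5 I₀ · cos²(38°) = 0.3105 I₀.
Ratio = 0.3105 / 0.125 = 2.484.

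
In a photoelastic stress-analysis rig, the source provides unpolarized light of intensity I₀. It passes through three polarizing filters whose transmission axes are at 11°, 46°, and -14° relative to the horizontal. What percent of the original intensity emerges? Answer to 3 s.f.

Unpolarized light through the first polarizer → I₁ = ½ I₀, now polarized at 11°.
I₂ = I₁ cos²(46° − 11°) = 0.5 I₀ · cos²(35°) = 0.3355 I₀.
I₃ = I₂ cos²(-14° − 46°) = 0.3355 I₀ · cos²(60°) = 0.08388 I₀.
That is 8.388% of the incident intensity.

≈ 8.39%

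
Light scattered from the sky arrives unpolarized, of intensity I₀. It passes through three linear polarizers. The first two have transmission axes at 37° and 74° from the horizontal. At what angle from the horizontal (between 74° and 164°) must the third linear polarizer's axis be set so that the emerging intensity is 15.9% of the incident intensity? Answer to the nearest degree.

Unpolarized light through the first polarizer → I₁ = ½ I₀, now polarized at 37°.
I₂ = I₁ cos²(74° − 37°) = 0.5 I₀ · cos²(37°) = 0.3189 I₀.
Need I₃/I₀ = 0.159, so cos²(θ − 74°) = 0.159 / 0.3189 = 0.4986.
θ − 74° = arccos(√0.4986) = 45.1°, giving θ ≈ 74 + 45.1 = 119.1°.

θ ≈ 119°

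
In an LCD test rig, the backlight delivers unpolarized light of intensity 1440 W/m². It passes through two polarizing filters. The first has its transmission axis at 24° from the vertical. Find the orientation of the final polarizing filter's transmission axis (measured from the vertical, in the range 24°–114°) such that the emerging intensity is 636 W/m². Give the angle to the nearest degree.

Unpolarized light through the first polarizer → I₁ = ½ I₀, now polarized at 24°.
Target fraction: 636 / 1440 W/m² = 0.4417 of I₀.
Need I₂/I₀ = 0.4417, so cos²(θ − 24°) = 0.4417 / 0.5 = 0.8833.
θ − 24° = arccos(√0.8833) = 20.0°, giving θ ≈ 24 + 20.0 = 44.0°.

θ ≈ 44°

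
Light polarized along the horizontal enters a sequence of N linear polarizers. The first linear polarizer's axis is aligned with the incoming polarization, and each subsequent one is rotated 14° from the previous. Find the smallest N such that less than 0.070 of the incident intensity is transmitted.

N = 46

First polarizer is aligned with the polarization: full transmission.
Each further stage multiplies by cos²(14°) = 0.9415.
After N polarizers: T = 0.9415^(N−1). Require T < 0.070 ⇒ N−1 > ln(0.070)/ln(0.9415) = 44.09, so N−1 ≥ 45 and N = 46.
Check: N=46 gives T = 0.06628 < 0.070; N=45 gives T = 0.0704.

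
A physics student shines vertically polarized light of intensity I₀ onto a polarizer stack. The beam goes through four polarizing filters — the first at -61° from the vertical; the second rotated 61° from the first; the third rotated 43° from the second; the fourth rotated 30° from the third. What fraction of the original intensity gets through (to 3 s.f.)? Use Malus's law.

≈ 0.0222 I₀

By Malus's law, I₁ = I₀ cos²(-61° − 0°) = I₀ cos²(61°) = 0.235 I₀.
I₂ = I₁ cos²(61°) = 0.235 · 0.235 I₀ = 0.05524 I₀.
I₃ = I₂ cos²(43°) = 0.05524 · 0.5349 I₀ = 0.02955 I₀.
I₄ = I₃ cos²(30°) = 0.02955 · 0.75 I₀ = 0.02216 I₀.
Transmitted fraction = 0.02216.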